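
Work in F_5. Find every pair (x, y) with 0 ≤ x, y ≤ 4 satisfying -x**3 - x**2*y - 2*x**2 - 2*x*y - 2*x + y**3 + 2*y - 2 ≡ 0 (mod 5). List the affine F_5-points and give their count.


Affine F_5-points: {(0, 2), (0, 4), (3, 1), (3, 3), (4, 3), (4, 4)}; count = 6.

For each of the 25 pairs (x, y) ∈ F_5², evaluate f(x, y) mod 5. Record the zeros.
  x = 0: [0↦3, 1↦1, 2↦0, 3↦1, 4↦0]  zeros at y ∈ {2, 4}
  x = 1: [0↦3, 1↦3, 2↦4, 3↦2, 4↦3]  zeros at y ∈ ∅
  x = 2: [0↦3, 1↦3, 2↦4, 3↦2, 4↦3]  zeros at y ∈ ∅
  x = 3: [0↦2, 1↦0, 2↦4, 3↦0, 4↦4]  zeros at y ∈ {1, 3}
  x = 4: [0↦4, 1↦3, 2↦3, 3↦0, 4↦0]  zeros at y ∈ {3, 4}
Collecting zeros: affine points = {(0, 2), (0, 4), (3, 1), (3, 3), (4, 3), (4, 4)}.
Total count |C(F_5)_aff| = 6.


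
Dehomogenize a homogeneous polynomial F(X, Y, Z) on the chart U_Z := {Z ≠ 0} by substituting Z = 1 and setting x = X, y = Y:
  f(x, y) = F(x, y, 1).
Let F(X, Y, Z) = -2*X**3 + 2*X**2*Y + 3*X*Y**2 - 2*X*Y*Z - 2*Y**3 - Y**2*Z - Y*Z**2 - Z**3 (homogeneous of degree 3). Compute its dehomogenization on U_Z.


f(x, y) = -2*x**3 + 2*x**2*y + 3*x*y**2 - 2*x*y - 2*y**3 - y**2 - y - 1

On U_Z we set Z = 1. Each monomial c·X^i·Y^j·Z^k in F becomes c·x^i·y^j·1^k = c·x^i·y^j.
Substituting Z = 1: F(X, Y, 1) = -2*x**3 + 2*x**2*y + 3*x*y**2 - 2*x*y - 2*y**3 - y**2 - y - 1.
Note: deg(f) ≤ deg(F) = 3; strict inequality happens when F is divisible by Z (lost terms).


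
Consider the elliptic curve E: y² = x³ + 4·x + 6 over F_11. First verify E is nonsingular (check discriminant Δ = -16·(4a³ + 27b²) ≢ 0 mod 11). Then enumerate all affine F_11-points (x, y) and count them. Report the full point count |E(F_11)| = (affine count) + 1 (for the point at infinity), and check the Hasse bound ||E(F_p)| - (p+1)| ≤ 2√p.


Affine points = {(1, 0), (2, 0), (3, 1), (3, 10), (4, 3), (4, 8), (6, 2), (6, 9), (7, 5), (7, 6), (8, 0), (9, 1), (9, 10), (10, 1), (10, 10)}; affine count = 15; |E(F_11)| = 16.

Discriminant check: Δ ∝ 4a³ + 27b² = 4·4³ + 27·6² = 4·64 + 27·36 ≡ 7 (mod 11). Nonzero ⇒ E is nonsingular.
For each x ∈ F_11, compute rhs = x³ + 4·x + 6 mod 11, then count y ∈ F_11 with y² ≡ rhs.
  x = 0: rhs = 6, matching y values: none (0 points).
  x = 1: rhs = 0, matching y values: 0 (1 points).
  x = 2: rhs = 0, matching y values: 0 (1 points).
  x = 3: rhs = 1, matching y values: 1, 10 (2 points).
  x = 4: rhs = 9, matching y values: 3, 8 (2 points).
  x = 5: rhs = 8, matching y values: none (0 points).
  x = 6: rhs = 4, matching y values: 2, 9 (2 points).
  x = 7: rhs = 3, matching y values: 5, 6 (2 points).
  x = 8: rhs = 0, matching y values: 0 (1 points).
  x = 9: rhs = 1, matching y values: 1, 10 (2 points).
  x = 10: rhs = 1, matching y values: 1, 10 (2 points).
Total affine count: 15.
Full point count |E(F_11)| = 15 + 1 = 16.
Hasse bound: |16 − (11+1)| = |4| = 4 ≤ 2√11 ≈ 6.6332 ✓.


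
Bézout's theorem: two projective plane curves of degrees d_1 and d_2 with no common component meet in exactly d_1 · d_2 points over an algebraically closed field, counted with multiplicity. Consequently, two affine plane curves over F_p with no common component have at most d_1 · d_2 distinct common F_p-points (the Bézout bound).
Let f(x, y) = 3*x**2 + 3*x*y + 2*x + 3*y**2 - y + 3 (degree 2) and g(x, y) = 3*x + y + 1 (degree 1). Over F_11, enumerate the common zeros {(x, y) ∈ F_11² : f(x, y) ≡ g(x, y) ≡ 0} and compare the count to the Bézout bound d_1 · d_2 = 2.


Common zeros: ∅; count = 0; Bézout bound = 2.

deg(f) = 2, deg(g) = 1, so Bézout bound = 2.
Scan x ∈ F_11. For each x, list the y ∈ F_11 with f(x, y) ≡ 0 and those with g(x, y) ≡ 0 (mod 11); the common zeros in that column are the intersection.
  x = 0: f ≡ 0 at y ∈ {7, 8}; g ≡ 0 at y ∈ {10}; common: ∅.
  x = 1: f ≡ 0 at y ∈ ∅; g ≡ 0 at y ∈ {7}; common: ∅.
  x = 2: f ≡ 0 at y ∈ ∅; g ≡ 0 at y ∈ {4}; common: ∅.
  x = 3: f ≡ 0 at y ∈ ∅; g ≡ 0 at y ∈ {1}; common: ∅.
  x = 4: f ≡ 0 at y ∈ ∅; g ≡ 0 at y ∈ {9}; common: ∅.
  x = 5: f ≡ 0 at y ∈ {0, 10}; g ≡ 0 at y ∈ {6}; common: ∅.
  x = 6: f ≡ 0 at y ∈ {1, 8}; g ≡ 0 at y ∈ {3}; common: ∅.
  x = 7: f ≡ 0 at y ∈ {1, 7}; g ≡ 0 at y ∈ {0}; common: ∅.
  x = 8: f ≡ 0 at y ∈ ∅; g ≡ 0 at y ∈ {8}; common: ∅.
  x = 9: f ≡ 0 at y ∈ {0, 6}; g ≡ 0 at y ∈ {5}; common: ∅.
  x = 10: f ≡ 0 at y ∈ {6, 10}; g ≡ 0 at y ∈ {2}; common: ∅.
Collecting: common zeros = ∅, so the count is 0.
Comparison with the Bézout bound: 0 ≤ 2 = deg(f)·deg(g), as expected for curves with no common component (the affine F_11-count falls short of the bound because intersections may lie at infinity, over extension fields, or carry multiplicity).


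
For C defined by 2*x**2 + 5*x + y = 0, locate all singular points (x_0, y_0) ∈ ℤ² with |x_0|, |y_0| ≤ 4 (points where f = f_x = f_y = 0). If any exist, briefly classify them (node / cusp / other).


No singular points in the scanned grid; C is smooth there.

Compute partial derivatives:
  f_x = 4*x + 5.
  f_y = 1.
f_y = 1 is a nonzero constant, so f_y never vanishes: no point (x, y) can satisfy f = f_x = f_y = 0. In particular no (x, y) ∈ {−4, ..., 4}² is singular; the curve is smooth.


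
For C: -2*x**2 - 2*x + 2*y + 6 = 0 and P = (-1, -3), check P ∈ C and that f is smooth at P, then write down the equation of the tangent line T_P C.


Tangent line at P: 2*x + 2*y + 8 = 0.

Step 1: f(-1, -3) = 0, so P lies on C.
Step 2: partial derivatives
  f_x(x, y) = -4*x - 2, f_y(x, y) = 2.
  f_x(P) = 2, f_y(P) = 2 (gradient nonzero, so P is smooth).
Step 3: tangent line at P: 2·(x − -1) + 2·(y − -3) = 0.
Expanding: 2*x + 2*y + 8 = 0.


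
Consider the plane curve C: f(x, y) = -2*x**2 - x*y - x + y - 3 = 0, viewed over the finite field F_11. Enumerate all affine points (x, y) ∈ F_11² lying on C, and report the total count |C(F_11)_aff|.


Affine F_11-points: {(0, 3), (2, 9), (3, 10), (4, 9), (5, 2), (6, 8), (7, 4), (8, 10), (9, 3), (10, 2)}; count = 10.

For each of the 121 pairs (x, y) ∈ F_11², evaluate f(x, y) mod 11. Record the zeros.
  x = 0: [0↦8, 1↦9, 2↦10, 3↦0, 4↦1, 5↦2, 6↦3, 7↦4, 8↦5, 9↦6, 10↦7]  zeros at y ∈ {3}
  x = 1: [0↦5, 1↦5, 2↦5, 3↦5, 4↦5, 5↦5, 6↦5, 7↦5, 8↦5, 9↦5, 10↦5]  zeros at y ∈ ∅
  x = 2: [0↦9, 1↦8, 2↦7, 3↦6, 4↦5, 5↦4, 6↦3, 7↦2, 8↦1, 9↦0, 10↦10]  zeros at y ∈ {9}
  x = 3: [0↦9, 1↦7, 2↦5, 3↦3, 4↦1, 5↦10, 6↦8, 7↦6, 8↦4, 9↦2, 10↦0]  zeros at y ∈ {10}
  x = 4: [0↦5, 1↦2, 2↦10, 3↦7, 4↦4, 5↦1, 6↦9, 7↦6, 8↦3, 9↦0, 10↦8]  zeros at y ∈ {9}
  x = 5: [0↦8, 1↦4, 2↦0, 3↦7, 4↦3, 5↦10, 6↦6, 7↦2, 8↦9, 9↦5, 10↦1]  zeros at y ∈ {2}
  x = 6: [0↦7, 1↦2, 2↦8, 3↦3, 4↦9, 5↦4, 6↦10, 7↦5, 8↦0, 9↦6, 10↦1]  zeros at y ∈ {8}
  x = 7: [0↦2, 1↦7, 2↦1, 3↦6, 4↦0, 5↦5, 6↦10, 7↦4, 8↦9, 9↦3, 10↦8]  zeros at y ∈ {4}
  x = 8: [0↦4, 1↦8, 2↦1, 3↦5, 4↦9, 5↦2, 6↦6, 7↦10, 8↦3, 9↦7, 10↦0]  zeros at y ∈ {10}
  x = 9: [0↦2, 1↦5, 2↦8, 3↦0, 4↦3, 5↦6, 6↦9, 7↦1, 8↦4, 9↦7, 10↦10]  zeros at y ∈ {3}
  x = 10: [0↦7, 1↦9, 2↦0, 3↦2, 4↦4, 5↦6, 6↦8, 7↦10, 8↦1, 9↦3, 10↦5]  zeros at y ∈ {2}
Collecting zeros: affine points = {(0, 3), (2, 9), (3, 10), (4, 9), (5, 2), (6, 8), (7, 4), (8, 10), (9, 3), (10, 2)}.
Total count |C(F_11)_aff| = 10.


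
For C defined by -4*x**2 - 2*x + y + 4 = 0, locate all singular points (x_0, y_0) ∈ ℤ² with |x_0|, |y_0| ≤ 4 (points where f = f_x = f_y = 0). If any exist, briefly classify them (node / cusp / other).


No singular points in the scanned grid; C is smooth there.

Compute partial derivatives:
  f_x = -8*x - 2.
  f_y = 1.
f_y = 1 is a nonzero constant, so f_y never vanishes: no point (x, y) can satisfy f = f_x = f_y = 0. In particular no (x, y) ∈ {−4, ..., 4}² is singular; the curve is smooth.


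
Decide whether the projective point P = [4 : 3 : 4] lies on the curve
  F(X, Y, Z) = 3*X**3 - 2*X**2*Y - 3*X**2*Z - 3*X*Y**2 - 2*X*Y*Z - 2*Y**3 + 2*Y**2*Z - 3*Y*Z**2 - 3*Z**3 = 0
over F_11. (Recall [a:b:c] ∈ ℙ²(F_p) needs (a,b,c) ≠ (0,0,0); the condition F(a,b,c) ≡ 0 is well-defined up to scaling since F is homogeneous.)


F(4,3,4) ≡ 9 (mod 11); P is NOT on the curve.

Evaluate F(4, 3, 4) term-by-term (mod 11).
  3*X**3 ↦ 3·64·1·1 = 192
  -2*X**2*Y ↦ -2·16·3·1 = -96
  -3*X**2*Z ↦ -3·16·1·4 = -192
  -3*X*Y**2 ↦ -3·4·9·1 = -108
  -2*X*Y*Z ↦ -2·4·3·4 = -96
  -2*Y**3 ↦ -2·1·27·1 = -54
  2*Y**2*Z ↦ 2·1·9·4 = 72
  -3*Y*Z**2 ↦ -3·1·3·16 = -144
  -3*Z**3 ↦ -3·1·1·64 = -192
Sum: F(4, 3, 4) = (192) + (-96) + (-192) + (-108) + (-96) + (-54) + (72) + (-144) + (-192) = -618.
Reducing mod 11: -618 ≡ 9 (mod 11).
Since F(a, b, c) ≡ 9 ≠ 0 (mod 11), P does NOT lie on the curve.


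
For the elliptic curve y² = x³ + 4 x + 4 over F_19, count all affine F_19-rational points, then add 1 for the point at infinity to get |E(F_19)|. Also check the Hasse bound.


Affine points = {(0, 2), (0, 17), (1, 3), (1, 16), (2, 1), (2, 18), (3, 9), (3, 10), (5, 4), (5, 15), (6, 4), (6, 15), (8, 4), (8, 15), (9, 3), (9, 16), (11, 7), (11, 12), (13, 7), (13, 12), (14, 7), (14, 12), (15, 0), (17, 8), (17, 11)}; affine count = 25; |E(F_19)| = 26.

Discriminant check: Δ ∝ 4a³ + 27b² = 4·4³ + 27·4² = 4·64 + 27·16 ≡ 4 (mod 19). Nonzero ⇒ E is nonsingular.
For each x ∈ F_19, compute rhs = x³ + 4·x + 4 mod 19, then count y ∈ F_19 with y² ≡ rhs.
  x = 0: rhs = 4, matching y values: 2, 17 (2 points).
  x = 1: rhs = 9, matching y values: 3, 16 (2 points).
  x = 2: rhs = 1, matching y values: 1, 18 (2 points).
  x = 3: rhs = 5, matching y values: 9, 10 (2 points).
  x = 4: rhs = 8, matching y values: none (0 points).
  x = 5: rhs = 16, matching y values: 4, 15 (2 points).
  x = 6: rhs = 16, matching y values: 4, 15 (2 points).
  x = 7: rhs = 14, matching y values: none (0 points).
  x = 8: rhs = 16, matching y values: 4, 15 (2 points).
  x = 9: rhs = 9, matching y values: 3, 16 (2 points).
  x = 10: rhs = 18, matching y values: none (0 points).
  x = 11: rhs = 11, matching y values: 7, 12 (2 points).
  x = 12: rhs = 13, matching y values: none (0 points).
  x = 13: rhs = 11, matching y values: 7, 12 (2 points).
  x = 14: rhs = 11, matching y values: 7, 12 (2 points).
  x = 15: rhs = 0, matching y values: 0 (1 points).
  x = 16: rhs = 3, matching y values: none (0 points).
  x = 17: rhs = 7, matching y values: 8, 11 (2 points).
  x = 18: rhs = 18, matching y values: none (0 points).
Total affine count: 25.
Full point count |E(F_19)| = 25 + 1 = 26.
Hasse bound: |26 − (19+1)| = |6| = 6 ≤ 2√19 ≈ 8.7178 ✓.


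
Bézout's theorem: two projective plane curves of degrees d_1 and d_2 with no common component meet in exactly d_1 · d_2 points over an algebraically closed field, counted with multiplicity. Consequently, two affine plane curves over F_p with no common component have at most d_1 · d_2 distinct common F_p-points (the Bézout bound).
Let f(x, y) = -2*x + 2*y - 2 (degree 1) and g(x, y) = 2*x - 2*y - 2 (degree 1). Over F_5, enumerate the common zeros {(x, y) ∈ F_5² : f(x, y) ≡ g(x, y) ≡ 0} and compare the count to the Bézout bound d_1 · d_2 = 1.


Common zeros: ∅; count = 0; Bézout bound = 1.

deg(f) = 1, deg(g) = 1, so Bézout bound = 1.
Scan x ∈ F_5. For each x, list the y ∈ F_5 with f(x, y) ≡ 0 and those with g(x, y) ≡ 0 (mod 5); the common zeros in that column are the intersection.
  x = 0: f ≡ 0 at y ∈ {1}; g ≡ 0 at y ∈ {4}; common: ∅.
  x = 1: f ≡ 0 at y ∈ {2}; g ≡ 0 at y ∈ {0}; common: ∅.
  x = 2: f ≡ 0 at y ∈ {3}; g ≡ 0 at y ∈ {1}; common: ∅.
  x = 3: f ≡ 0 at y ∈ {4}; g ≡ 0 at y ∈ {2}; common: ∅.
  x = 4: f ≡ 0 at y ∈ {0}; g ≡ 0 at y ∈ {3}; common: ∅.
Collecting: common zeros = ∅, so the count is 0.
Comparison with the Bézout bound: 0 ≤ 1 = deg(f)·deg(g), as expected for curves with no common component (the affine F_5-count falls short of the bound because intersections may lie at infinity, over extension fields, or carry multiplicity).


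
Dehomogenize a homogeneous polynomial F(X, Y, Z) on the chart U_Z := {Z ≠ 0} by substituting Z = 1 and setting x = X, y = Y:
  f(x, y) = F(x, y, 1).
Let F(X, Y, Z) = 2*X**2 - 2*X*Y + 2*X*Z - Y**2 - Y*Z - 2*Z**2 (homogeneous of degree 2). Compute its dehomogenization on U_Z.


f(x, y) = 2*x**2 - 2*x*y + 2*x - y**2 - y - 2

On U_Z we set Z = 1. Each monomial c·X^i·Y^j·Z^k in F becomes c·x^i·y^j·1^k = c·x^i·y^j.
Substituting Z = 1: F(X, Y, 1) = 2*x**2 - 2*x*y + 2*x - y**2 - y - 2.
Note: deg(f) ≤ deg(F) = 2; strict inequality happens when F is divisible by Z (lost terms).


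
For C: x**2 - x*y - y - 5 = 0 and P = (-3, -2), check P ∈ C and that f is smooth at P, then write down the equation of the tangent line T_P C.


Tangent line at P: -4*x + 2*y - 8 = 0.

Step 1: f(-3, -2) = 0, so P lies on C.
Step 2: partial derivatives
  f_x(x, y) = 2*x - y, f_y(x, y) = -x - 1.
  f_x(P) = -4, f_y(P) = 2 (gradient nonzero, so P is smooth).
Step 3: tangent line at P: -4·(x − -3) + 2·(y − -2) = 0.
Expanding: -4*x + 2*y - 8 = 0.


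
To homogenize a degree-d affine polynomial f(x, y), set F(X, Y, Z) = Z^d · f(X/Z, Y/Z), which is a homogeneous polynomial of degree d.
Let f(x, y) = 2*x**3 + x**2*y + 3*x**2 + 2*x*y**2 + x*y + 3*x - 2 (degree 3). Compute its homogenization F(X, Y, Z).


F(X, Y, Z) = 2*X**3 + X**2*Y + 3*X**2*Z + 2*X*Y**2 + X*Y*Z + 3*X*Z**2 - 2*Z**3

deg(f) = 3.
Substitute x = X/Z, y = Y/Z into f, then multiply by Z^3.
  monomial 2·x^3·y^0 ↦ 2·X^3·Y^0·Z^0.
  monomial 1·x^2·y^1 ↦ 1·X^2·Y^1·Z^0.
  monomial 3·x^2·y^0 ↦ 3·X^2·Y^0·Z^1.
  monomial 2·x^1·y^2 ↦ 2·X^1·Y^2·Z^0.
  monomial 1·x^1·y^1 ↦ 1·X^1·Y^1·Z^1.
  monomial 3·x^1·y^0 ↦ 3·X^1·Y^0·Z^2.
  monomial -2·x^0·y^0 ↦ -2·X^0·Y^0·Z^3.
Collecting: F(X, Y, Z) = 2*X**3 + X**2*Y + 3*X**2*Z + 2*X*Y**2 + X*Y*Z + 3*X*Z**2 - 2*Z**3.


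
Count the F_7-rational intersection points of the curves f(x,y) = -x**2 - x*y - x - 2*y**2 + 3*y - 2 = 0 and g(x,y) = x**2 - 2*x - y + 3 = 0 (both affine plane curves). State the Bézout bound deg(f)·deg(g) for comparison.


Common zeros: ∅; count = 0; Bézout bound = 4.

deg(f) = 2, deg(g) = 2, so Bézout bound = 4.
Scan x ∈ F_7. For each x, list the y ∈ F_7 with f(x, y) ≡ 0 and those with g(x, y) ≡ 0 (mod 7); the common zeros in that column are the intersection.
  x = 0: f ≡ 0 at y ∈ {6}; g ≡ 0 at y ∈ {3}; common: ∅.
  x = 1: f ≡ 0 at y ∈ {4}; g ≡ 0 at y ∈ {2}; common: ∅.
  x = 2: f ≡ 0 at y ∈ {2}; g ≡ 0 at y ∈ {3}; common: ∅.
  x = 3: f ≡ 0 at y ∈ {0}; g ≡ 0 at y ∈ {6}; common: ∅.
  x = 4: f ≡ 0 at y ∈ {5}; g ≡ 0 at y ∈ {4}; common: ∅.
  x = 5: f ≡ 0 at y ∈ {3}; g ≡ 0 at y ∈ {4}; common: ∅.
  x = 6: f ≡ 0 at y ∈ {1}; g ≡ 0 at y ∈ {6}; common: ∅.
Collecting: common zeros = ∅, so the count is 0.
Comparison with the Bézout bound: 0 ≤ 4 = deg(f)·deg(g), as expected for curves with no common component (the affine F_7-count falls short of the bound because intersections may lie at infinity, over extension fields, or carry multiplicity).


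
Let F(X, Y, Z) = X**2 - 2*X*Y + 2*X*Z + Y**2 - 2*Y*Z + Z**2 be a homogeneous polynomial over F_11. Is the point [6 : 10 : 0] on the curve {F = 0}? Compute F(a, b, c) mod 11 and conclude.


F(6,10,0) ≡ 5 (mod 11); P is NOT on the curve.

Evaluate F(6, 10, 0) term-by-term (mod 11).
  X**2 ↦ 1·36·1·1 = 36
  -2*X*Y ↦ -2·6·10·1 = -120
  2*X*Z ↦ 2·6·1·0 = 0
  Y**2 ↦ 1·1·100·1 = 100
  -2*Y*Z ↦ -2·1·10·0 = 0
  Z**2 ↦ 1·1·1·0 = 0
Sum: F(6, 10, 0) = (36) + (-120) + (0) + (100) + (0) + (0) = 16.
Reducing mod 11: 16 ≡ 5 (mod 11).
Since F(a, b, c) ≡ 5 ≠ 0 (mod 11), P does NOT lie on the curve.


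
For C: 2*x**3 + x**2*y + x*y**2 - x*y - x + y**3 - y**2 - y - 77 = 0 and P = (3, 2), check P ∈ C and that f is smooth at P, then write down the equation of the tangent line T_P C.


Tangent line at P: 67*x + 25*y - 251 = 0.

Step 1: f(3, 2) = 0, so P lies on C.
Step 2: partial derivatives
  f_x(x, y) = 6*x**2 + 2*x*y + y**2 - y - 1, f_y(x, y) = x**2 + 2*x*y - x + 3*y**2 - 2*y - 1.
  f_x(P) = 67, f_y(P) = 25 (gradient nonzero, so P is smooth).
Step 3: tangent line at P: 67·(x − 3) + 25·(y − 2) = 0.
Expanding: 67*x + 25*y - 251 = 0.


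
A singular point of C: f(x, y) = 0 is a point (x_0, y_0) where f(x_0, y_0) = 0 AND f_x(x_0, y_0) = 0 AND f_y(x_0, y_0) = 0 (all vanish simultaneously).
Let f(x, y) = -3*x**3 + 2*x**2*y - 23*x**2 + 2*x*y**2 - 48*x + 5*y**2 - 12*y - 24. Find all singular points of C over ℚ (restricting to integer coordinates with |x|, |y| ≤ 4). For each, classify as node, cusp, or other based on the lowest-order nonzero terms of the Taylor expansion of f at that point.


Singular points: {(-2, 2)}; classification: node.

Compute partial derivatives:
  f_x = -9*x**2 + 4*x*y - 46*x + 2*y**2 - 48.
  f_y = 2*x**2 + 4*x*y + 10*y - 12.
Scan x_0 ∈ {−4, ..., 4}. For each x_0, f_y(x_0, y) is a polynomial in y; find its integer roots y ∈ {−4, ..., 4}, then test f_x and f at those candidates.
  x = -4: f_y(-4, y) = 20 - 6*y; no integer root y with |y| ≤ 4.
  x = -3: f_y(-3, y) = 6 - 2*y; vanishes at y ∈ {3}. (-3, 3): f_x = -9 ≠ 0.
  x = -2: f_y(-2, y) = 2*y - 4; vanishes at y ∈ {2}. (-2, 2): f_x = 0, f = 0 — SINGULAR.
  x = -1: f_y(-1, y) = 6*y - 10; no integer root y with |y| ≤ 4.
  x = 0: f_y(0, y) = 10*y - 12; no integer root y with |y| ≤ 4.
  x = 1: f_y(1, y) = 14*y - 10; no integer root y with |y| ≤ 4.
  x = 2: f_y(2, y) = 18*y - 4; no integer root y with |y| ≤ 4.
  x = 3: f_y(3, y) = 22*y + 6; no integer root y with |y| ≤ 4.
  x = 4: f_y(4, y) = 26*y + 20; no integer root y with |y| ≤ 4.
Only singular point on the grid: (-2, 2).
Classify: substitute x = -2 + u, y = 2 + v and expand: f = -3*u**3 + 2*u**2*v - u**2 + 2*u*v**2 + v**2.
No constant or linear terms (consistent with a singular point). Quadratic part: -u**2 + v**2. Cubic part: -3*u**3 + 2*u**2*v + 2*u*v**2.
The quadratic part v**2 - u**2 = (v − u)(v + u) splits into two distinct linear factors, so there are two distinct tangent lines y − 2 = ±(x − -2) — this is a node (ordinary double point).
Classification: node.


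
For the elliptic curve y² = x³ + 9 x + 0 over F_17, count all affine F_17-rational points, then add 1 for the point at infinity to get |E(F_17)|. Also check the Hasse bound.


Affine points = {(0, 0), (2, 3), (2, 14), (4, 7), (4, 10), (5, 0), (6, 7), (6, 10), (7, 7), (7, 10), (10, 6), (10, 11), (11, 6), (11, 11), (12, 0), (13, 6), (13, 11), (15, 5), (15, 12)}; affine count = 19; |E(F_17)| = 20.

Discriminant check: Δ ∝ 4a³ + 27b² = 4·9³ + 27·0² = 4·729 + 27·0 ≡ 9 (mod 17). Nonzero ⇒ E is nonsingular.
For each x ∈ F_17, compute rhs = x³ + 9·x + 0 mod 17, then count y ∈ F_17 with y² ≡ rhs.
  x = 0: rhs = 0, matching y values: 0 (1 points).
  x = 1: rhs = 10, matching y values: none (0 points).
  x = 2: rhs = 9, matching y values: 3, 14 (2 points).
  x = 3: rhs = 3, matching y values: none (0 points).
  x = 4: rhs = 15, matching y values: 7, 10 (2 points).
  x = 5: rhs = 0, matching y values: 0 (1 points).
  x = 6: rhs = 15, matching y values: 7, 10 (2 points).
  x = 7: rhs = 15, matching y values: 7, 10 (2 points).
  x = 8: rhs = 6, matching y values: none (0 points).
  x = 9: rhs = 11, matching y values: none (0 points).
  x = 10: rhs = 2, matching y values: 6, 11 (2 points).
  x = 11: rhs = 2, matching y values: 6, 11 (2 points).
  x = 12: rhs = 0, matching y values: 0 (1 points).
  x = 13: rhs = 2, matching y values: 6, 11 (2 points).
  x = 14: rhs = 14, matching y values: none (0 points).
  x = 15: rhs = 8, matching y values: 5, 12 (2 points).
  x = 16: rhs = 7, matching y values: none (0 points).
Total affine count: 19.
Full point count |E(F_17)| = 19 + 1 = 20.
Hasse bound: |20 − (17+1)| = |2| = 2 ≤ 2√17 ≈ 8.2462 ✓.


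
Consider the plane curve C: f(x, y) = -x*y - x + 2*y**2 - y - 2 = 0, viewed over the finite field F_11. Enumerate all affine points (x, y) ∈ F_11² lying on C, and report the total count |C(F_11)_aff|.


Affine F_11-points: {(3, 4), (3, 9), (5, 1), (5, 2), (6, 3), (6, 6), (7, 7), (7, 8), (9, 0), (9, 5)}; count = 10.

For each of the 121 pairs (x, y) ∈ F_11², evaluate f(x, y) mod 11. Record the zeros.
  x = 0: [0↦9, 1↦10, 2↦4, 3↦2, 4↦4, 5↦10, 6↦9, 7↦1, 8↦8, 9↦8, 10↦1]  zeros at y ∈ ∅
  x = 1: [0↦8, 1↦8, 2↦1, 3↦9, 4↦10, 5↦4, 6↦2, 7↦4, 8↦10, 9↦9, 10↦1]  zeros at y ∈ ∅
  x = 2: [0↦7, 1↦6, 2↦9, 3↦5, 4↦5, 5↦9, 6↦6, 7↦7, 8↦1, 9↦10, 10↦1]  zeros at y ∈ ∅
  x = 3: [0↦6, 1↦4, 2↦6, 3↦1, 4↦0, 5↦3, 6↦10, 7↦10, 8↦3, 9↦0, 10↦1]  zeros at y ∈ {4, 9}
  x = 4: [0↦5, 1↦2, 2↦3, 3↦8, 4↦6, 5↦8, 6↦3, 7↦2, 8↦5, 9↦1, 10↦1]  zeros at y ∈ ∅
  x = 5: [0↦4, 1↦0, 2↦0, 3↦4, 4↦1, 5↦2, 6↦7, 7↦5, 8↦7, 9↦2, 10↦1]  zeros at y ∈ {1, 2}
  x = 6: [0↦3, 1↦9, 2↦8, 3↦0, 4↦7, 5↦7, 6↦0, 7↦8, 8↦9, 9↦3, 10↦1]  zeros at y ∈ {3, 6}
  x = 7: [0↦2, 1↦7, 2↦5, 3↦7, 4↦2, 5↦1, 6↦4, 7↦0, 8↦0, 9↦4, 10↦1]  zeros at y ∈ {7, 8}
  x = 8: [0↦1, 1↦5, 2↦2, 3↦3, 4↦8, 5↦6, 6↦8, 7↦3, 8↦2, 9↦5, 10↦1]  zeros at y ∈ ∅
  x = 9: [0↦0, 1↦3, 2↦10, 3↦10, 4↦3, 5↦0, 6↦1, 7↦6, 8↦4, 9↦6, 10↦1]  zeros at y ∈ {0, 5}
  x = 10: [0↦10, 1↦1, 2↦7, 3↦6, 4↦9, 5↦5, 6↦5, 7↦9, 8↦6, 9↦7, 10↦1]  zeros at y ∈ ∅
Collecting zeros: affine points = {(3, 4), (3, 9), (5, 1), (5, 2), (6, 3), (6, 6), (7, 7), (7, 8), (9, 0), (9, 5)}.
Total count |C(F_11)_aff| = 10.


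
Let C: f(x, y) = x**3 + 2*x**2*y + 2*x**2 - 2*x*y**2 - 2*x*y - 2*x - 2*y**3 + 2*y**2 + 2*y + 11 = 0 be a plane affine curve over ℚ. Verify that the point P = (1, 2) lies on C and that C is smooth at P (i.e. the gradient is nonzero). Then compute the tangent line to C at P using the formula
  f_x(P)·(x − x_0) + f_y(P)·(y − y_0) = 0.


Tangent line at P: x - 22*y + 43 = 0.

Step 1: f(1, 2) = 0, so P lies on C.
Step 2: partial derivatives
  f_x(x, y) = 3*x**2 + 4*x*y + 4*x - 2*y**2 - 2*y - 2, f_y(x, y) = 2*x**2 - 4*x*y - 2*x - 6*y**2 + 4*y + 2.
  f_x(P) = 1, f_y(P) = -22 (gradient nonzero, so P is smooth).
Step 3: tangent line at P: 1·(x − 1) + -22·(y − 2) = 0.
Expanding: x - 22*y + 43 = 0.


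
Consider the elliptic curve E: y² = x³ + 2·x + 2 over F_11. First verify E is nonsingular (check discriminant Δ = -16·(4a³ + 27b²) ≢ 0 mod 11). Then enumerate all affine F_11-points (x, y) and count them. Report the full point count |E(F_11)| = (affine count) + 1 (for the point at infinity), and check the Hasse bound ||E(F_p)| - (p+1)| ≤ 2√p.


Affine points = {(1, 4), (1, 7), (2, 5), (2, 6), (5, 4), (5, 7), (9, 1), (9, 10)}; affine count = 8; |E(F_11)| = 9.

Discriminant check: Δ ∝ 4a³ + 27b² = 4·2³ + 27·2² = 4·8 + 27·4 ≡ 8 (mod 11). Nonzero ⇒ E is nonsingular.
For each x ∈ F_11, compute rhs = x³ + 2·x + 2 mod 11, then count y ∈ F_11 with y² ≡ rhs.
  x = 0: rhs = 2, matching y values: none (0 points).
  x = 1: rhs = 5, matching y values: 4, 7 (2 points).
  x = 2: rhs = 3, matching y values: 5, 6 (2 points).
  x = 3: rhs = 2, matching y values: none (0 points).
  x = 4: rhs = 8, matching y values: none (0 points).
  x = 5: rhs = 5, matching y values: 4, 7 (2 points).
  x = 6: rhs = 10, matching y values: none (0 points).
  x = 7: rhs = 7, matching y values: none (0 points).
  x = 8: rhs = 2, matching y values: none (0 points).
  x = 9: rhs = 1, matching y values: 1, 10 (2 points).
  x = 10: rhs = 10, matching y values: none (0 points).
Total affine count: 8.
Full point count |E(F_11)| = 8 + 1 = 9.
Hasse bound: |9 − (11+1)| = |-3| = 3 ≤ 2√11 ≈ 6.6332 ✓.


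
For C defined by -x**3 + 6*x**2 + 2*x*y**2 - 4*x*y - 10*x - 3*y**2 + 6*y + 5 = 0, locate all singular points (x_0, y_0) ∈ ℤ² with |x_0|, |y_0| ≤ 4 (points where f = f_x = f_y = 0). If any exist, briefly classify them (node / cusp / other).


Singular points: {(2, 1)}; classification: cusp.

Compute partial derivatives:
  f_x = -3*x**2 + 12*x + 2*y**2 - 4*y - 10.
  f_y = 4*x*y - 4*x - 6*y + 6.
Scan x_0 ∈ {−4, ..., 4}. For each x_0, f_y(x_0, y) is a polynomial in y; find its integer roots y ∈ {−4, ..., 4}, then test f_x and f at those candidates.
  x = -4: f_y(-4, y) = 22 - 22*y; vanishes at y ∈ {1}. (-4, 1): f_x = -108 ≠ 0.
  x = -3: f_y(-3, y) = 18 - 18*y; vanishes at y ∈ {1}. (-3, 1): f_x = -75 ≠ 0.
  x = -2: f_y(-2, y) = 14 - 14*y; vanishes at y ∈ {1}. (-2, 1): f_x = -48 ≠ 0.
  x = -1: f_y(-1, y) = 10 - 10*y; vanishes at y ∈ {1}. (-1, 1): f_x = -27 ≠ 0.
  x = 0: f_y(0, y) = 6 - 6*y; vanishes at y ∈ {1}. (0, 1): f_x = -12 ≠ 0.
  x = 1: f_y(1, y) = 2 - 2*y; vanishes at y ∈ {1}. (1, 1): f_x = -3 ≠ 0.
  x = 2: f_y(2, y) = 2*y - 2; vanishes at y ∈ {1}. (2, 1): f_x = 0, f = 0 — SINGULAR.
  x = 3: f_y(3, y) = 6*y - 6; vanishes at y ∈ {1}. (3, 1): f_x = -3 ≠ 0.
  x = 4: f_y(4, y) = 10*y - 10; vanishes at y ∈ {1}. (4, 1): f_x = -12 ≠ 0.
Only singular point on the grid: (2, 1).
Classify: substitute x = 2 + u, y = 1 + v and expand: f = -u**3 + 2*u*v**2 + v**2.
No constant or linear terms (consistent with a singular point). Quadratic part: v**2. Cubic part: -u**3 + 2*u*v**2.
The quadratic part v**2 is a perfect square, so there is a single (double) tangent line v = 0, i.e. y = 1. Restricting the cubic part to that line (v = 0) leaves -u**3 ≠ 0, so f is not divisible by v and the branch is v² ≈ u**3 to lowest order — this is a cusp.
Classification: cusp.


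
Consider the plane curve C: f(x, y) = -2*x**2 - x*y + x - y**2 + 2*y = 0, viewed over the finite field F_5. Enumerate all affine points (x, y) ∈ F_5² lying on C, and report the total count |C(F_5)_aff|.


Affine F_5-points: {(0, 0), (0, 2), (2, 2), (2, 3), (3, 0), (3, 4)}; count = 6.

For each of the 25 pairs (x, y) ∈ F_5², evaluate f(x, y) mod 5. Record the zeros.
  x = 0: [0↦0, 1↦1, 2↦0, 3↦2, 4↦2]  zeros at y ∈ {0, 2}
  x = 1: [0↦4, 1↦4, 2↦2, 3↦3, 4↦2]  zeros at y ∈ ∅
  x = 2: [0↦4, 1↦3, 2↦0, 3↦0, 4↦3]  zeros at y ∈ {2, 3}
  x = 3: [0↦0, 1↦3, 2↦4, 3↦3, 4↦0]  zeros at y ∈ {0, 4}
  x = 4: [0↦2, 1↦4, 2↦4, 3↦2, 4↦3]  zeros at y ∈ ∅
Collecting zeros: affine points = {(0, 0), (0, 2), (2, 2), (2, 3), (3, 0), (3, 4)}.
Total count |C(F_5)_aff| = 6.


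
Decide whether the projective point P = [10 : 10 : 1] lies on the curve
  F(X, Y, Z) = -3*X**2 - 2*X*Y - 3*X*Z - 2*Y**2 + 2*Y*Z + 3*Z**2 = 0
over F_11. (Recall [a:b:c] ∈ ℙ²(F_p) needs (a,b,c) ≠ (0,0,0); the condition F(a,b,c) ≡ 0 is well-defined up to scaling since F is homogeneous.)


F(10,10,1) ≡ 8 (mod 11); P is NOT on the curve.

Evaluate F(10, 10, 1) term-by-term (mod 11).
  -3*X**2 ↦ -3·100·1·1 = -300
  -2*X*Y ↦ -2·10·10·1 = -200
  -3*X*Z ↦ -3·10·1·1 = -30
  -2*Y**2 ↦ -2·1·100·1 = -200
  2*Y*Z ↦ 2·1·10·1 = 20
  3*Z**2 ↦ 3·1·1·1 = 3
Sum: F(10, 10, 1) = (-300) + (-200) + (-30) + (-200) + (20) + (3) = -707.
Reducing mod 11: -707 ≡ 8 (mod 11).
Since F(a, b, c) ≡ 8 ≠ 0 (mod 11), P does NOT lie on the curve.


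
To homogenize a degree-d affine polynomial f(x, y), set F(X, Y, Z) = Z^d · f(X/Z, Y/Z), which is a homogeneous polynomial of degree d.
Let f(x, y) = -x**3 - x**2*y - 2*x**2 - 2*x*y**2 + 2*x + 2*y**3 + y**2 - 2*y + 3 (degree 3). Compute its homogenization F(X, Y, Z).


F(X, Y, Z) = -X**3 - X**2*Y - 2*X**2*Z - 2*X*Y**2 + 2*X*Z**2 + 2*Y**3 + Y**2*Z - 2*Y*Z**2 + 3*Z**3

deg(f) = 3.
Substitute x = X/Z, y = Y/Z into f, then multiply by Z^3.
  monomial -1·x^3·y^0 ↦ -1·X^3·Y^0·Z^0.
  monomial -1·x^2·y^1 ↦ -1·X^2·Y^1·Z^0.
  monomial -2·x^2·y^0 ↦ -2·X^2·Y^0·Z^1.
  monomial -2·x^1·y^2 ↦ -2·X^1·Y^2·Z^0.
  monomial 2·x^1·y^0 ↦ 2·X^1·Y^0·Z^2.
  monomial 2·x^0·y^3 ↦ 2·X^0·Y^3·Z^0.
  monomial 1·x^0·y^2 ↦ 1·X^0·Y^2·Z^1.
  monomial -2·x^0·y^1 ↦ -2·X^0·Y^1·Z^2.
  monomial 3·x^0·y^0 ↦ 3·X^0·Y^0·Z^3.
Collecting: F(X, Y, Z) = -X**3 - X**2*Y - 2*X**2*Z - 2*X*Y**2 + 2*X*Z**2 + 2*Y**3 + Y**2*Z - 2*Y*Z**2 + 3*Z**3.


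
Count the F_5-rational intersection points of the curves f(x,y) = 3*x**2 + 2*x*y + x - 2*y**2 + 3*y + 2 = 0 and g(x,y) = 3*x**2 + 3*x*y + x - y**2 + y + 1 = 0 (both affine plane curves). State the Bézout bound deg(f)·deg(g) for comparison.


Common zeros: ∅; count = 0; Bézout bound = 4.

deg(f) = 2, deg(g) = 2, so Bézout bound = 4.
Scan x ∈ F_5. For each x, list the y ∈ F_5 with f(x, y) ≡ 0 and those with g(x, y) ≡ 0 (mod 5); the common zeros in that column are the intersection.
  x = 0: f ≡ 0 at y ∈ {2}; g ≡ 0 at y ∈ {3}; common: ∅.
  x = 1: f ≡ 0 at y ∈ ∅; g ≡ 0 at y ∈ {0, 4}; common: ∅.
  x = 2: f ≡ 0 at y ∈ ∅; g ≡ 0 at y ∈ {0, 2}; common: ∅.
  x = 3: f ≡ 0 at y ∈ ∅; g ≡ 0 at y ∈ {1, 4}; common: ∅.
  x = 4: f ≡ 0 at y ∈ ∅; g ≡ 0 at y ∈ {1, 2}; common: ∅.
Collecting: common zeros = ∅, so the count is 0.
Comparison with the Bézout bound: 0 ≤ 4 = deg(f)·deg(g), as expected for curves with no common component (the affine F_5-count falls short of the bound because intersections may lie at infinity, over extension fields, or carry multiplicity).


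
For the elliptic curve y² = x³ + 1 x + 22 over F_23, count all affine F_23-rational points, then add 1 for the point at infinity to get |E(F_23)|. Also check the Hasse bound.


Affine points = {(1, 1), (1, 22), (2, 3), (2, 20), (3, 11), (3, 12), (7, 2), (7, 21), (8, 6), (8, 17), (9, 1), (9, 22), (13, 1), (13, 22), (15, 10), (15, 13), (19, 0), (21, 9), (21, 14)}; affine count = 19; |E(F_23)| = 20.

Discriminant check: Δ ∝ 4a³ + 27b² = 4·1³ + 27·22² = 4·1 + 27·484 ≡ 8 (mod 23). Nonzero ⇒ E is nonsingular.
For each x ∈ F_23, compute rhs = x³ + 1·x + 22 mod 23, then count y ∈ F_23 with y² ≡ rhs.
  x = 0: rhs = 22, matching y values: none (0 points).
  x = 1: rhs = 1, matching y values: 1, 22 (2 points).
  x = 2: rhs = 9, matching y values: 3, 20 (2 points).
  x = 3: rhs = 6, matching y values: 11, 12 (2 points).
  x = 4: rhs = 21, matching y values: none (0 points).
  x = 5: rhs = 14, matching y values: none (0 points).
  x = 6: rhs = 14, matching y values: none (0 points).
  x = 7: rhs = 4, matching y values: 2, 21 (2 points).
  x = 8: rhs = 13, matching y values: 6, 17 (2 points).
  x = 9: rhs = 1, matching y values: 1, 22 (2 points).
  x = 10: rhs = 20, matching y values: none (0 points).
  x = 11: rhs = 7, matching y values: none (0 points).
  x = 12: rhs = 14, matching y values: none (0 points).
  x = 13: rhs = 1, matching y values: 1, 22 (2 points).
  x = 14: rhs = 20, matching y values: none (0 points).
  x = 15: rhs = 8, matching y values: 10, 13 (2 points).
  x = 16: rhs = 17, matching y values: none (0 points).
  x = 17: rhs = 7, matching y values: none (0 points).
  x = 18: rhs = 7, matching y values: none (0 points).
  x = 19: rhs = 0, matching y values: 0 (1 points).
  x = 20: rhs = 15, matching y values: none (0 points).
  x = 21: rhs = 12, matching y values: 9, 14 (2 points).
  x = 22: rhs = 20, matching y values: none (0 points).
Total affine count: 19.
Full point count |E(F_23)| = 19 + 1 = 20.
Hasse bound: |20 − (23+1)| = |-4| = 4 ≤ 2√23 ≈ 9.5917 ✓.


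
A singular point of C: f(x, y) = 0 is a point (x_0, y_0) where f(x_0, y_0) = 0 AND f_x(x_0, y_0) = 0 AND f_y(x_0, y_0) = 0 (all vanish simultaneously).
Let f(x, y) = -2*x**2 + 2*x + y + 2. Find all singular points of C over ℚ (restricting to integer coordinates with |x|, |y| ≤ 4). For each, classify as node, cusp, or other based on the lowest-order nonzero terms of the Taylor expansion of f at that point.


No singular points in the scanned grid; C is smooth there.

Compute partial derivatives:
  f_x = 2 - 4*x.
  f_y = 1.
f_y = 1 is a nonzero constant, so f_y never vanishes: no point (x, y) can satisfy f = f_x = f_y = 0. In particular no (x, y) ∈ {−4, ..., 4}² is singular; the curve is smooth.


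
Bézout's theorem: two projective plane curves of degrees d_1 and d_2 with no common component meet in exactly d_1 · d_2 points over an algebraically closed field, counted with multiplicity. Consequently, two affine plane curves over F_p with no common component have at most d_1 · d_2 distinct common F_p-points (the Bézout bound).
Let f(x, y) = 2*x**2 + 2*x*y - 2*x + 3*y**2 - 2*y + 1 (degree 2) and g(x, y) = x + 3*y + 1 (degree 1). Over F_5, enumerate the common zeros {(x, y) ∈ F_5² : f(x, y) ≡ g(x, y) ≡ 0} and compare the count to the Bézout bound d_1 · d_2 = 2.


Common zeros: {(4, 0)}; count = 1; Bézout bound = 2.

deg(f) = 2, deg(g) = 1, so Bézout bound = 2.
Scan x ∈ F_5. For each x, list the y ∈ F_5 with f(x, y) ≡ 0 and those with g(x, y) ≡ 0 (mod 5); the common zeros in that column are the intersection.
  x = 0: f ≡ 0 at y ∈ ∅; g ≡ 0 at y ∈ {3}; common: ∅.
  x = 1: f ≡ 0 at y ∈ ∅; g ≡ 0 at y ∈ {1}; common: ∅.
  x = 2: f ≡ 0 at y ∈ {0, 1}; g ≡ 0 at y ∈ {4}; common: ∅.
  x = 3: f ≡ 0 at y ∈ {1}; g ≡ 0 at y ∈ {2}; common: ∅.
  x = 4: f ≡ 0 at y ∈ {0, 3}; g ≡ 0 at y ∈ {0}; common: {0}.
Collecting: common zeros = {(4, 0)}, so the count is 1.
Comparison with the Bézout bound: 1 ≤ 2 = deg(f)·deg(g), as expected for curves with no common component (the affine F_5-count falls short of the bound because intersections may lie at infinity, over extension fields, or carry multiplicity).


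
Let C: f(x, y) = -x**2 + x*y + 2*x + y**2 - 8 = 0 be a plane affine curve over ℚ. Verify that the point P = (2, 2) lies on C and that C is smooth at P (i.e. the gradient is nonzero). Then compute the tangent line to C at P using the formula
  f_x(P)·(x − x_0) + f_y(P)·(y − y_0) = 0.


Tangent line at P: 6*y - 12 = 0.

Step 1: f(2, 2) = 0, so P lies on C.
Step 2: partial derivatives
  f_x(x, y) = -2*x + y + 2, f_y(x, y) = x + 2*y.
  f_x(P) = 0, f_y(P) = 6 (gradient nonzero, so P is smooth).
Step 3: tangent line at P: 0·(x − 2) + 6·(y − 2) = 0.
Expanding: 6*y - 12 = 0.


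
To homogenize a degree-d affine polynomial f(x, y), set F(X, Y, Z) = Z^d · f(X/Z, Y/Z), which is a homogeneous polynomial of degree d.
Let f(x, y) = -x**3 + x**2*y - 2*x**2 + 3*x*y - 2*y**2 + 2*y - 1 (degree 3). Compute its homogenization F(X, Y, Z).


F(X, Y, Z) = -X**3 + X**2*Y - 2*X**2*Z + 3*X*Y*Z - 2*Y**2*Z + 2*Y*Z**2 - Z**3

deg(f) = 3.
Substitute x = X/Z, y = Y/Z into f, then multiply by Z^3.
  monomial -1·x^3·y^0 ↦ -1·X^3·Y^0·Z^0.
  monomial 1·x^2·y^1 ↦ 1·X^2·Y^1·Z^0.
  monomial -2·x^2·y^0 ↦ -2·X^2·Y^0·Z^1.
  monomial 3·x^1·y^1 ↦ 3·X^1·Y^1·Z^1.
  monomial -2·x^0·y^2 ↦ -2·X^0·Y^2·Z^1.
  monomial 2·x^0·y^1 ↦ 2·X^0·Y^1·Z^2.
  monomial -1·x^0·y^0 ↦ -1·X^0·Y^0·Z^3.
Collecting: F(X, Y, Z) = -X**3 + X**2*Y - 2*X**2*Z + 3*X*Y*Z - 2*Y**2*Z + 2*Y*Z**2 - Z**3.


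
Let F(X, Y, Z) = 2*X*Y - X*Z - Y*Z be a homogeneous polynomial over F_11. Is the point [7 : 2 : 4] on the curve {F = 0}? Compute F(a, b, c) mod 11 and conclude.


F(7,2,4) ≡ 3 (mod 11); P is NOT on the curve.

Evaluate F(7, 2, 4) term-by-term (mod 11).
  2*X*Y ↦ 2·7·2·1 = 28
  -X*Z ↦ -1·7·1·4 = -28
  -Y*Z ↦ -1·1·2·4 = -8
Sum: F(7, 2, 4) = (28) + (-28) + (-8) = -8.
Reducing mod 11: -8 ≡ 3 (mod 11).
Since F(a, b, c) ≡ 3 ≠ 0 (mod 11), P does NOT lie on the curve.


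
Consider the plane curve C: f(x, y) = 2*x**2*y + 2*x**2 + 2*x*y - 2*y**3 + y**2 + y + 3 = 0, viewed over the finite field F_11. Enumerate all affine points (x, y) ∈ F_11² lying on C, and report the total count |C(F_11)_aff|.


Affine F_11-points: {(0, 7), (2, 0), (6, 5), (6, 7), (8, 1), (8, 6), (8, 10), (9, 0), (10, 6)}; count = 9.

For each of the 121 pairs (x, y) ∈ F_11², evaluate f(x, y) mod 11. Record the zeros.
  x = 0: [0↦3, 1↦3, 2↦4, 3↦5, 4↦5, 5↦3, 6↦9, 7↦0, 8↦8, 9↦10, 10↦5]  zeros at y ∈ {7}
  x = 1: [0↦5, 1↦9, 2↦3, 3↦8, 4↦1, 5↦3, 6↦2, 7↦8, 8↦9, 9↦4, 10↦3]  zeros at y ∈ ∅
  x = 2: [0↦0, 1↦1, 2↦3, 3↦5, 4↦6, 5↦5, 6↦1, 7↦4, 8↦2, 9↦5, 10↦1]  zeros at y ∈ {0}
  x = 3: [0↦10, 1↦1, 2↦4, 3↦7, 4↦9, 5↦9, 6↦6, 7↦10, 8↦9, 9↦2, 10↦10]  zeros at y ∈ ∅
  x = 4: [0↦2, 1↦9, 2↦6, 3↦3, 4↦10, 5↦4, 6↦6, 7↦4, 8↦8, 9↦6, 10↦8]  zeros at y ∈ ∅
  x = 5: [0↦9, 1↦3, 2↦9, 3↦4, 4↦9, 5↦1, 6↦1, 7↦8, 8↦10, 9↦6, 10↦6]  zeros at y ∈ ∅
  x = 6: [0↦9, 1↦5, 2↦2, 3↦10, 4↦6, 5↦0, 6↦2, 7↦0, 8↦4, 9↦2, 10↦4]  zeros at y ∈ {5, 7}
  x = 7: [0↦2, 1↦4, 2↦7, 3↦10, 4↦1, 5↦1, 6↦9, 7↦2, 8↦1, 9↦5, 10↦2]  zeros at y ∈ ∅
  x = 8: [0↦10, 1↦0, 2↦2, 3↦4, 4↦5, 5↦4, 6↦0, 7↦3, 8↦1, 9↦4, 10↦0]  zeros at y ∈ {1, 6, 10}
  x = 9: [0↦0, 1↦4, 2↦9, 3↦3, 4↦7, 5↦9, 6↦8, 7↦3, 8↦4, 9↦10, 10↦9]  zeros at y ∈ {0}
  x = 10: [0↦5, 1↦5, 2↦6, 3↦7, 4↦7, 5↦5, 6↦0, 7↦2, 8↦10, 9↦1, 10↦7]  zeros at y ∈ {6}
Collecting zeros: affine points = {(0, 7), (2, 0), (6, 5), (6, 7), (8, 1), (8, 6), (8, 10), (9, 0), (10, 6)}.
Total count |C(F_11)_aff| = 9.


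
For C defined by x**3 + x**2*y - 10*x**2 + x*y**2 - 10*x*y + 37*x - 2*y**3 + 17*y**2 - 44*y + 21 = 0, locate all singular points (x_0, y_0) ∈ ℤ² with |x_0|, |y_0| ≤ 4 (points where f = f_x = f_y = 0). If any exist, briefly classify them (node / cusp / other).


Singular points: {(2, 3)}; classification: node.

Compute partial derivatives:
  f_x = 3*x**2 + 2*x*y - 20*x + y**2 - 10*y + 37.
  f_y = x**2 + 2*x*y - 10*x - 6*y**2 + 34*y - 44.
Scan x_0 ∈ {−4, ..., 4}. For each x_0, f_y(x_0, y) is a polynomial in y; find its integer roots y ∈ {−4, ..., 4}, then test f_x and f at those candidates.
  x = -4: f_y(-4, y) = -6*y**2 + 26*y + 12; no integer root y with |y| ≤ 4.
  x = -3: f_y(-3, y) = -6*y**2 + 28*y - 5; no integer root y with |y| ≤ 4.
  x = -2: f_y(-2, y) = -6*y**2 + 30*y - 20; no integer root y with |y| ≤ 4.
  x = -1: f_y(-1, y) = -6*y**2 + 32*y - 33; no integer root y with |y| ≤ 4.
  x = 0: f_y(0, y) = -6*y**2 + 34*y - 44; vanishes at y ∈ {2}. (0, 2): f_x = 21 ≠ 0.
  x = 1: f_y(1, y) = -6*y**2 + 36*y - 53; no integer root y with |y| ≤ 4.
  x = 2: f_y(2, y) = -6*y**2 + 38*y - 60; vanishes at y ∈ {3}. (2, 3): f_x = 0, f = 0 — SINGULAR.
  x = 3: f_y(3, y) = -6*y**2 + 40*y - 65; no integer root y with |y| ≤ 4.
  x = 4: f_y(4, y) = -6*y**2 + 42*y - 68; no integer root y with |y| ≤ 4.
Only singular point on the grid: (2, 3).
Classify: substitute x = 2 + u, y = 3 + v and expand: f = u**3 + u**2*v - u**2 + u*v**2 - 2*v**3 + v**2.
No constant or linear terms (consistent with a singular point). Quadratic part: -u**2 + v**2. Cubic part: u**3 + u**2*v + u*v**2 - 2*v**3.
The quadratic part v**2 - u**2 = (v − u)(v + u) splits into two distinct linear factors, so there are two distinct tangent lines y − 3 = ±(x − 2) — this is a node (ordinary double point).
Classification: node.


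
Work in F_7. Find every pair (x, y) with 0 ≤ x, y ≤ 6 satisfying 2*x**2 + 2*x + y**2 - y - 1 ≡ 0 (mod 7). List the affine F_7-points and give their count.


Affine F_7-points: {(3, 4)}; count = 1.

For each of the 49 pairs (x, y) ∈ F_7², evaluate f(x, y) mod 7. Record the zeros.
  x = 0: [0↦6, 1↦6, 2↦1, 3↦5, 4↦4, 5↦5, 6↦1]  zeros at y ∈ ∅
  x = 1: [0↦3, 1↦3, 2↦5, 3↦2, 4↦1, 5↦2, 6↦5]  zeros at y ∈ ∅
  x = 2: [0↦4, 1↦4, 2↦6, 3↦3, 4↦2, 5↦3, 6↦6]  zeros at y ∈ ∅
  x = 3: [0↦2, 1↦2, 2↦4, 3↦1, 4↦0, 5↦1, 6↦4]  zeros at y ∈ {4}
  x = 4: [0↦4, 1↦4, 2↦6, 3↦3, 4↦2, 5↦3, 6↦6]  zeros at y ∈ ∅
  x = 5: [0↦3, 1↦3, 2↦5, 3↦2, 4↦1, 5↦2, 6↦5]  zeros at y ∈ ∅
  x = 6: [0↦6, 1↦6, 2↦1, 3↦5, 4↦4, 5↦5, 6↦1]  zeros at y ∈ ∅
Collecting zeros: affine points = {(3, 4)}.
Total count |C(F_7)_aff| = 1.


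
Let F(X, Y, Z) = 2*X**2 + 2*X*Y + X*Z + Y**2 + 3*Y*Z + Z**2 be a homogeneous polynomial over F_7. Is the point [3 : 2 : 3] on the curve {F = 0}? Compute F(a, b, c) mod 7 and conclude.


F(3,2,3) ≡ 0 (mod 7); P is on the curve.

Evaluate F(3, 2, 3) term-by-term (mod 7).
  2*X**2 ↦ 2·9·1·1 = 18
  2*X*Y ↦ 2·3·2·1 = 12
  X*Z ↦ 1·3·1·3 = 9
  Y**2 ↦ 1·1·4·1 = 4
  3*Y*Z ↦ 3·1·2·3 = 18
  Z**2 ↦ 1·1·1·9 = 9
Sum: F(3, 2, 3) = (18) + (12) + (9) + (4) + (18) + (9) = 70.
Reducing mod 7: 70 ≡ 0 (mod 7).
Since F(a, b, c) ≡ 0 (mod 7), P lies on the curve.
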